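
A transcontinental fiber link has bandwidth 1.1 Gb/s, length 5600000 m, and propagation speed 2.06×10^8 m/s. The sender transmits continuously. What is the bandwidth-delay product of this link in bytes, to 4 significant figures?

3738000 bytes

Propagation delay = 5600000 / 206000000 = 0.0271845 s.
BDP = R × t_prop = 1100000000 × 0.0271845 = 29902900 bits.
In bytes: 29902900/8 = 3738000 bytes.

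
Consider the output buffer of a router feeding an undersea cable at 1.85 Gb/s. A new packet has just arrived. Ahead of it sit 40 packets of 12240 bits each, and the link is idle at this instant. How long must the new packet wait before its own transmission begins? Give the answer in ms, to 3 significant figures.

0.265 ms

Each queued packet: L/R = 12240/1850000000 = 0.00661622 ms.
40 queued → 0.264649 ms.
Queuing delay = 0.265 ms.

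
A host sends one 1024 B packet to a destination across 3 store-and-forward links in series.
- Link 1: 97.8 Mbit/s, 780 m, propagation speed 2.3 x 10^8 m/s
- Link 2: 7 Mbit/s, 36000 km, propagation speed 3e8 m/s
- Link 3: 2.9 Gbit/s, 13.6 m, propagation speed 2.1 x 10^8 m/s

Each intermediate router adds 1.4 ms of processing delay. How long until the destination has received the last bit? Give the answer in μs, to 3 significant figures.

124000 μs

L = 1024 × 8 = 8192 bits.
Transmission delays (L/R per hop): 83.7628, 1170.29, 2.82483 μs; sum = 1256.87 μs.
Propagation delays (d/s per hop): 3.3913, 120000, 0.0647619 μs; sum = 120003 μs.
Processing at 2 router(s): 2 × 1.4 ms = 2800 μs.
End-to-end = 124000 μs.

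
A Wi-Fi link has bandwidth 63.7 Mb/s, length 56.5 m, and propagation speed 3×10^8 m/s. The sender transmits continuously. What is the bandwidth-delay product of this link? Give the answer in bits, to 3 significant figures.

12.0 bits

Propagation delay = 56.5 / 300000000 = 1.88333e-07 s.
BDP = R × t_prop = 63700000 × 1.88333e-07 = 11.9968 bits.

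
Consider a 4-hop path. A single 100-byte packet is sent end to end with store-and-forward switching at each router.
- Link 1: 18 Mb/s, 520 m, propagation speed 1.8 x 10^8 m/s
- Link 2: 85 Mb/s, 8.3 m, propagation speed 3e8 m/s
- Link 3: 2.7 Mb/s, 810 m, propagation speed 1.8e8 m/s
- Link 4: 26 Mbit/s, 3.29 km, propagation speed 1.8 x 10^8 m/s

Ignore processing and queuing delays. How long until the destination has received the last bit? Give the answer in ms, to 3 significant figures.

L = 100 × 8 = 800 bits.
Transmission delays (L/R per hop): 0.0444444, 0.00941176, 0.296296, 0.0307692 ms; sum = 0.380922 ms.
Propagation delays (d/s per hop): 0.00288889, 2.76667e-05, 0.0045, 0.0182778 ms; sum = 0.0256943 ms.
End-to-end = 0.407 ms.

0.407 ms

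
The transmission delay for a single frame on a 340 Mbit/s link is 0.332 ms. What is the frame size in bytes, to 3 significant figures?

14100 bytes

L = R × t_tx = 340000000 b/s × 0.000332 s = 112880 bits.
In bytes: 112880 / 8 = 14100 bytes.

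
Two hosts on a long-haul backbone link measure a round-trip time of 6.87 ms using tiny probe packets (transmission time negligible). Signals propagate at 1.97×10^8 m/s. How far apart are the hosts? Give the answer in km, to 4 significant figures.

One-way propagation = RTT/2 = 3.435 ms.
d = s × t = 197000000 × 0.003435 = 676.7 km.

676.7 km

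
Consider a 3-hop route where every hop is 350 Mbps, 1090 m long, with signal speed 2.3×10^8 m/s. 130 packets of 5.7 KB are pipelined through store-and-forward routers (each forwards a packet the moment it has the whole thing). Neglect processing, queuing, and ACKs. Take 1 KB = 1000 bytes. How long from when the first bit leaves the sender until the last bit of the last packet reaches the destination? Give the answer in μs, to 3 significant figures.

Per-hop transmission t_tx = L/R = 45600/350000000 = 130.286 μs.
Per-hop propagation t_prop = 1090/2.3e+08 = 4.73913 μs.
Pipeline fill: first packet needs 3·t_tx to clear all hops; remaining 129 packets each add one t_tx.
Total = (3+130-1)·t_tx + 3·t_prop = 132·130.286 + 3·4.73913 = 17200 μs.

17200 μs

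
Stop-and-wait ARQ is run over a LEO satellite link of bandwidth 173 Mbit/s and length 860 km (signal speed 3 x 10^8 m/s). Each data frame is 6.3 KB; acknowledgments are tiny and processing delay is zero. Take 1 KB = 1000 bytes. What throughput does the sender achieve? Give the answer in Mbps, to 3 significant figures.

t_tx = L/R = 50400/173000000 = 0.000291329 s.
t_prop = 860000/300000000 = 0.00286667 s; RTT = 0.00573333 s.
Cycle = t_tx + RTT = 0.00602466 s.
Throughput = L / cycle = 50400 / 0.00602466 = 8.37 Mbps.

8.37 Mbps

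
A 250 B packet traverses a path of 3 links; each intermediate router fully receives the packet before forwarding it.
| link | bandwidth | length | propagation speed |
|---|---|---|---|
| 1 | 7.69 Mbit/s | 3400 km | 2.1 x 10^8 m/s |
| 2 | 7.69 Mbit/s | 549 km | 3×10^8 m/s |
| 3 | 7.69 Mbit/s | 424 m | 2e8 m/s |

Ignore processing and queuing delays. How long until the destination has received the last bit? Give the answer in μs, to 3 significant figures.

18800 μs

L = 250 × 8 = 2000 bits.
Transmission delay per hop = L/R = 2000/7690000 = 260.078 μs; 3 hops → 780.234 μs.
Propagation delays (d/s per hop): 16190.5, 1830, 2.12 μs; sum = 18022.6 μs.
End-to-end = 18800 μs.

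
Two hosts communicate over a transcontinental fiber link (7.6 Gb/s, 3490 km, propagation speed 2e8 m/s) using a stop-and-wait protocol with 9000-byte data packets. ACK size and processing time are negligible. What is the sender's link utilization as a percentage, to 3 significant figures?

0.0271 %

t_tx = L/R = 72000/7600000000 = 9.47368e-06 s.
t_prop = 3490000/200000000 = 0.01745 s; RTT = 0.0349 s.
Cycle = t_tx + RTT = 0.0349095 s.
Utilization = t_tx / cycle = 9.47368e-06/0.0349095 = 0.0271 %.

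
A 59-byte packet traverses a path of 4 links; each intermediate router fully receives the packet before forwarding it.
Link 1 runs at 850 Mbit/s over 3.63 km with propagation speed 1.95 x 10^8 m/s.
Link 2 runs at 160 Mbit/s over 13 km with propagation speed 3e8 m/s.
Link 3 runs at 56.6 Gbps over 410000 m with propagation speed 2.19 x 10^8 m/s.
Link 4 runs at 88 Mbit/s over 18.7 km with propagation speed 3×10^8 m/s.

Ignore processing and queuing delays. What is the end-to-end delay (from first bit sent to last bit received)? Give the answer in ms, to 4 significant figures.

L = 59 × 8 = 472 bits.
Transmission delays (L/R per hop): 0.000555294, 0.00295, 8.33922e-06, 0.00536364 ms; sum = 0.00887727 ms.
Propagation delays (d/s per hop): 0.0186154, 0.0433333, 1.87215, 0.0623333 ms; sum = 1.99643 ms.
End-to-end = 2.005 ms.

2.005 ms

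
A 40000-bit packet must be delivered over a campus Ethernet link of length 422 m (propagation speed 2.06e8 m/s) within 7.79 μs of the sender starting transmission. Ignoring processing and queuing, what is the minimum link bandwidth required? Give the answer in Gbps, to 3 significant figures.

Propagation delay = 422 / 206000000 = 2.04854 μs.
Transmission budget = 7.79 − 2.04854 = 5.74146 μs.
R ≥ L / t_tx = 40000 bits / 5.74146e-06 s = 6.97 Gbps.

6.97 Gbps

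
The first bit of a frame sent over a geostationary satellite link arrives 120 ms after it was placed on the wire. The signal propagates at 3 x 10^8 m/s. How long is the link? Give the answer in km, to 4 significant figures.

36000 km

d = s × t_prop = 300000000 × 0.12 = 36000 km.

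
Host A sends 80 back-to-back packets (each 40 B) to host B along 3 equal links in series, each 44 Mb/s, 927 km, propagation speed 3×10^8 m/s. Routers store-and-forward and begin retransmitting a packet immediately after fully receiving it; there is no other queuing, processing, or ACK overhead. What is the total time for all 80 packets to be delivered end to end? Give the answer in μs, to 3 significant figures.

9870 μs

Per-hop transmission t_tx = L/R = 320/44000000 = 7.27273 μs.
Per-hop propagation t_prop = 927000/300000000 = 3090 μs.
Pipeline fill: first packet needs 3·t_tx to clear all hops; remaining 79 packets each add one t_tx.
Total = (3+80-1)·t_tx + 3·t_prop = 82·7.27273 + 3·3090 = 9870 μs.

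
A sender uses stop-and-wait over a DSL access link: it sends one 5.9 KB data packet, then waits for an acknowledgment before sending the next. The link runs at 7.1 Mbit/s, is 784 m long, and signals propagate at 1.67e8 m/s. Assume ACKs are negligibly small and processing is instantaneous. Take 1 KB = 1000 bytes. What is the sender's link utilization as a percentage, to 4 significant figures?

t_tx = L/R = 47200/7100000 = 0.00664789 s.
t_prop = 784/167000000 = 4.69461e-06 s; RTT = 9.38922e-06 s.
Cycle = t_tx + RTT = 0.00665728 s.
Utilization = t_tx / cycle = 0.00664789/0.00665728 = 99.86 %.

99.86 %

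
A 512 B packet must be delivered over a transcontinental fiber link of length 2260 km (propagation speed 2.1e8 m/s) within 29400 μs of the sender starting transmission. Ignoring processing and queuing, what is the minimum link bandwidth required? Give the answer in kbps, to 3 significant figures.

220 kbps

L = 4096 bits.
Propagation delay = 2260000 / 210000000 = 10761.9 μs.
Transmission budget = 29400 − 10761.9 = 18638.1 μs.
R ≥ L / t_tx = 4096 bits / 0.0186381 s = 220 kbps.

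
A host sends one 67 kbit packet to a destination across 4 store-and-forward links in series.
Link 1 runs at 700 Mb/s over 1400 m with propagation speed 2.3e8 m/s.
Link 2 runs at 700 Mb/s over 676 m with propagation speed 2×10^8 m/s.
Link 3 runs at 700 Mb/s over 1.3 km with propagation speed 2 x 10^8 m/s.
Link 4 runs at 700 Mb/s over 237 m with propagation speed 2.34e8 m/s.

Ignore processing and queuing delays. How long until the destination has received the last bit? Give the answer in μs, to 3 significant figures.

L = 67000 bits.
Transmission delay per hop = L/R = 67000/700000000 = 95.7143 μs; 4 hops → 382.857 μs.
Propagation delays (d/s per hop): 6.08696, 3.38, 6.5, 1.01282 μs; sum = 16.9798 μs.
End-to-end = 400 μs.

400 μs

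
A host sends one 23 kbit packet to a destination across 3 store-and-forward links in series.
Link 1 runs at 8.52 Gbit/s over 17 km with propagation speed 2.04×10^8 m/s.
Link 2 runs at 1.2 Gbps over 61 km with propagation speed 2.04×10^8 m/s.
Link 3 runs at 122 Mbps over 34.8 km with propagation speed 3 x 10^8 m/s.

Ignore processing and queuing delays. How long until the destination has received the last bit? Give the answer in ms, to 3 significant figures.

0.709 ms

L = 23000 bits.
Transmission delays (L/R per hop): 0.00269953, 0.0191667, 0.188525 ms; sum = 0.210391 ms.
Propagation delays (d/s per hop): 0.0833333, 0.29902, 0.116 ms; sum = 0.498353 ms.
End-to-end = 0.709 ms.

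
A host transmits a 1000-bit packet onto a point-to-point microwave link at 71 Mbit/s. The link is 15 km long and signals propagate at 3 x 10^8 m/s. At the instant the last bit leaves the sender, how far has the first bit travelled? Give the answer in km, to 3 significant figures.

t_tx = L/R = 1000/71000000 = 1.40845e-05 s.
Distance = s × t_tx = 300000000 × 1.40845e-05 = 4.23 km.

4.23 km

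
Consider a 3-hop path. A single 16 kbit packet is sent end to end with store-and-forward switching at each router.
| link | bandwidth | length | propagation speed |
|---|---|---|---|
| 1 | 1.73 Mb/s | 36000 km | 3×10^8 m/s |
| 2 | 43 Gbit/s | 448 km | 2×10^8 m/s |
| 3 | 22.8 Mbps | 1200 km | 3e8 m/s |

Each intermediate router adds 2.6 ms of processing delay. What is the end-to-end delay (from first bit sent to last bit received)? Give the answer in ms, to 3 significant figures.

L = 16000 bits.
Transmission delays (L/R per hop): 9.24855, 0.000372093, 0.701754 ms; sum = 9.95068 ms.
Propagation delays (d/s per hop): 120, 2.24, 4 ms; sum = 126.24 ms.
Processing at 2 router(s): 2 × 2.6 ms = 5.2 ms.
End-to-end = 141 ms.

141 ms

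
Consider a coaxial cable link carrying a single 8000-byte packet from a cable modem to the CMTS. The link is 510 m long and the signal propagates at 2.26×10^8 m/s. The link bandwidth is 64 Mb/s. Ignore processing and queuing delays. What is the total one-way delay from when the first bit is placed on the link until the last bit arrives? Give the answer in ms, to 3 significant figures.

1.00 ms

L = 8000 × 8 = 64000 bits.
Transmission delay = L/R = 64000 / 64000000 = 1 ms.
Propagation delay = d/s = 510 m / 2.26e+08 m/s = 0.00225664 ms.
Total = 1.00 ms.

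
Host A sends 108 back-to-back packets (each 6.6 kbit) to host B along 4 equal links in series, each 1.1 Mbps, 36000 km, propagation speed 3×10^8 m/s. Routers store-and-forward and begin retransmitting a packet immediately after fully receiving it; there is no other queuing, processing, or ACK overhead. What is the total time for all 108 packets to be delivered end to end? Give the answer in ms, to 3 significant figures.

1150 ms

Per-hop transmission t_tx = L/R = 6600/1100000 = 6 ms.
Per-hop propagation t_prop = 36000000/300000000 = 120 ms.
Pipeline fill: first packet needs 4·t_tx to clear all hops; remaining 107 packets each add one t_tx.
Total = (4+108-1)·t_tx + 4·t_prop = 111·6 + 4·120 = 1150 ms.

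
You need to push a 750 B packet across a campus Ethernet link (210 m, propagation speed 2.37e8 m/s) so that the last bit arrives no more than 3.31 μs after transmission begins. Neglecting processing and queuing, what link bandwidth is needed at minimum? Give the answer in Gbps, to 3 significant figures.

2.48 Gbps

L = 6000 bits.
Propagation delay = 210 / 237000000 = 0.886076 μs.
Transmission budget = 3.31 − 0.886076 = 2.42392 μs.
R ≥ L / t_tx = 6000 bits / 2.42392e-06 s = 2.48 Gbps.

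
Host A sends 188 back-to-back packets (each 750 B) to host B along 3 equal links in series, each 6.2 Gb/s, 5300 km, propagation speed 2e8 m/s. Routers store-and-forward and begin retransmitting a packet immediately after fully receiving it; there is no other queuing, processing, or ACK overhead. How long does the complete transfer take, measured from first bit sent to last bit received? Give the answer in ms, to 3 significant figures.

Per-hop transmission t_tx = L/R = 6000/6200000000 = 0.000967742 ms.
Per-hop propagation t_prop = 5300000/200000000 = 26.5 ms.
Pipeline fill: first packet needs 3·t_tx to clear all hops; remaining 187 packets each add one t_tx.
Total = (3+188-1)·t_tx + 3·t_prop = 190·0.000967742 + 3·26.5 = 79.7 ms.

79.7 ms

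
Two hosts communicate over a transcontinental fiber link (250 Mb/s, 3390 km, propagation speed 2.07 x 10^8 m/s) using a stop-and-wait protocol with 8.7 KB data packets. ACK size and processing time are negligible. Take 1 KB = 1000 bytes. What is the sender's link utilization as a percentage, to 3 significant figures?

0.843 %

t_tx = L/R = 69600/250000000 = 0.0002784 s.
t_prop = 3390000/2.07e+08 = 0.0163768 s; RTT = 0.0327536 s.
Cycle = t_tx + RTT = 0.033032 s.
Utilization = t_tx / cycle = 0.0002784/0.033032 = 0.843 %.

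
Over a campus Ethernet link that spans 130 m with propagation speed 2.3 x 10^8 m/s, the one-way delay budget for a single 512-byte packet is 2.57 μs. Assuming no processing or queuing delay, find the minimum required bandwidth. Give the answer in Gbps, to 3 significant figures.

2.04 Gbps

L = 4096 bits.
Propagation delay = 130 / 2.3e+08 = 0.565217 μs.
Transmission budget = 2.57 − 0.565217 = 2.00478 μs.
R ≥ L / t_tx = 4096 bits / 2.00478e-06 s = 2.04 Gbps.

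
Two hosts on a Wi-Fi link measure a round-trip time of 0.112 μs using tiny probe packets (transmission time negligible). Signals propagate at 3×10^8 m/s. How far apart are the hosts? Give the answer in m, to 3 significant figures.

16.8 m

One-way propagation = RTT/2 = 0.056 μs.
d = s × t = 300000000 × 5.6e-08 = 16.8 m.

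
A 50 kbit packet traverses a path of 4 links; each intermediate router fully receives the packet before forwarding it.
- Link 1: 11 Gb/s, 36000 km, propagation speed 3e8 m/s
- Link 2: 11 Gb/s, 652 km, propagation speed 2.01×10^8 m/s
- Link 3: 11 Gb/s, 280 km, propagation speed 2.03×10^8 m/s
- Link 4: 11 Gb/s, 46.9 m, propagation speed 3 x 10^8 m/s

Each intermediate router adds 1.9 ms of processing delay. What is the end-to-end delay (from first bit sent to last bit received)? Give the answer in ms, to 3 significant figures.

130 ms

L = 50000 bits.
Transmission delay per hop = L/R = 50000/11000000000 = 0.00454545 ms; 4 hops → 0.0181818 ms.
Propagation delays (d/s per hop): 120, 3.24378, 1.37931, 0.000156333 ms; sum = 124.623 ms.
Processing at 3 router(s): 3 × 1.9 ms = 5.7 ms.
End-to-end = 130 ms.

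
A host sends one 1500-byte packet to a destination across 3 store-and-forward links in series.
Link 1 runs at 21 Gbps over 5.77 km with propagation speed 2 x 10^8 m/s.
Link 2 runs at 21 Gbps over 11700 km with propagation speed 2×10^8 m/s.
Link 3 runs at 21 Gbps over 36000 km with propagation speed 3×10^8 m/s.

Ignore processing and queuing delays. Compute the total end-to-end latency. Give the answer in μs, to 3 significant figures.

179000 μs

L = 1500 × 8 = 12000 bits.
Transmission delay per hop = L/R = 12000/21000000000 = 0.571429 μs; 3 hops → 1.71429 μs.
Propagation delays (d/s per hop): 28.85, 58500, 120000 μs; sum = 178529 μs.
End-to-end = 179000 μs.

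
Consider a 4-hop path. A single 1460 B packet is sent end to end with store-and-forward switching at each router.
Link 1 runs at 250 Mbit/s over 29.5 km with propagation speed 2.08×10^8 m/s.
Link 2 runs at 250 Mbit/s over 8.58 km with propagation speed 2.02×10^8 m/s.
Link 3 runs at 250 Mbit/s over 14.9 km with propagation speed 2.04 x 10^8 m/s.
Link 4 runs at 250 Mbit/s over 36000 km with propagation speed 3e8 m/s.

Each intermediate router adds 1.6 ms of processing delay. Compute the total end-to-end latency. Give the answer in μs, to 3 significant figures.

125000 μs

L = 1460 × 8 = 11680 bits.
Transmission delay per hop = L/R = 11680/250000000 = 46.72 μs; 4 hops → 186.88 μs.
Propagation delays (d/s per hop): 141.827, 42.4752, 73.0392, 120000 μs; sum = 120257 μs.
Processing at 3 router(s): 3 × 1.6 ms = 4800 μs.
End-to-end = 125000 μs.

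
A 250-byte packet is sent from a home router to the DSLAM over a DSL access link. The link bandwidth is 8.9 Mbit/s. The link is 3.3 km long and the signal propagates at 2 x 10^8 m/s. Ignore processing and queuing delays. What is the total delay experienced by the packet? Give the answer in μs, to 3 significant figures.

241 μs

L = 250 × 8 = 2000 bits.
Transmission delay = L/R = 2000 / 8900000 = 224.719 μs.
Propagation delay = d/s = 3300 m / 200000000 m/s = 16.5 μs.
Total = 241 μs.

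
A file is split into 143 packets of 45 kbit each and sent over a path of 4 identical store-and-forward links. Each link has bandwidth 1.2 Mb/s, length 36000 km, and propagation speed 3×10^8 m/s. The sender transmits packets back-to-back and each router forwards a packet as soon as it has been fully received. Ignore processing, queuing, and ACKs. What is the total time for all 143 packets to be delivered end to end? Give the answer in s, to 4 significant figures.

Per-hop transmission t_tx = L/R = 45000/1200000 = 0.0375 s.
Per-hop propagation t_prop = 36000000/300000000 = 0.12 s.
Pipeline fill: first packet needs 4·t_tx to clear all hops; remaining 142 packets each add one t_tx.
Total = (4+143-1)·t_tx + 4·t_prop = 146·0.0375 + 4·0.12 = 5.955 s.

5.955 s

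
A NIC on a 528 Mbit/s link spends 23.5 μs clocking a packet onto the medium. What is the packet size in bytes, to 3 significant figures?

1550 bytes

L = R × t_tx = 528000000 b/s × 2.35e-05 s = 12408 bits.
In bytes: 12408 / 8 = 1550 bytes.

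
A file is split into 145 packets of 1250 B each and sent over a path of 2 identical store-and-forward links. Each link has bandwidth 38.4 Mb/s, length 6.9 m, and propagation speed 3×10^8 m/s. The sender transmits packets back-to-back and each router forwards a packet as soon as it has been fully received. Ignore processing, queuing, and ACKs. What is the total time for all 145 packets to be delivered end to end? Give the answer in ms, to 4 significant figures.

Per-hop transmission t_tx = L/R = 10000/38400000 = 0.260417 ms.
Per-hop propagation t_prop = 6.9/300000000 = 2.3e-05 ms.
Pipeline fill: first packet needs 2·t_tx to clear all hops; remaining 144 packets each add one t_tx.
Total = (2+145-1)·t_tx + 2·t_prop = 146·0.260417 + 2·2.3e-05 = 38.02 ms.

38.02 ms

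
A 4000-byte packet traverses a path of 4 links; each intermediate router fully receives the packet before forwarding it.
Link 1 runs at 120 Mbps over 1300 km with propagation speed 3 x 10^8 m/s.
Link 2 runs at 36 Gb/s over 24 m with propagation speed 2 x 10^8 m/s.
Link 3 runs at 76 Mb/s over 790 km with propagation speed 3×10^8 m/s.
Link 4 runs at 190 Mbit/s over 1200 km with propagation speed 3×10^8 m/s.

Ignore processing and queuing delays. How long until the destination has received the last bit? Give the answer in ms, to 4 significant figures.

L = 4000 × 8 = 32000 bits.
Transmission delays (L/R per hop): 0.266667, 0.000888889, 0.421053, 0.168421 ms; sum = 0.857029 ms.
Propagation delays (d/s per hop): 4.33333, 0.00012, 2.63333, 4 ms; sum = 10.9668 ms.
End-to-end = 11.82 ms.

11.82 ms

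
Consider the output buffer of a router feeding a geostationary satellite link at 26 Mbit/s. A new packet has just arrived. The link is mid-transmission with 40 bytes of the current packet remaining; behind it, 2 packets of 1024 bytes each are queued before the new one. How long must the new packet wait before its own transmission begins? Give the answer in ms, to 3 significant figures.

0.642 ms

Each queued packet: L/R = 8192/26000000 = 0.315077 ms.
2 queued → 0.630154 ms.
Plus remaining 320 bits of current packet: 0.0123077 ms.
Queuing delay = 0.642 ms.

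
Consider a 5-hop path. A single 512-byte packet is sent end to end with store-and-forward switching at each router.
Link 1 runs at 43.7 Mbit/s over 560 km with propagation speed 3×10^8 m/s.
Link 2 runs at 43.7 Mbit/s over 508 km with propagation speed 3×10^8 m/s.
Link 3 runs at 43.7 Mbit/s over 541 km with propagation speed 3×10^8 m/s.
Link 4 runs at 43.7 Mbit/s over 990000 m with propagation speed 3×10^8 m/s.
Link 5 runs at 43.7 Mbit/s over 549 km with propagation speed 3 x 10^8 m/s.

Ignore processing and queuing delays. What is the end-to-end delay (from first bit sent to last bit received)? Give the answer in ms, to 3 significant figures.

11.0 ms

L = 512 × 8 = 4096 bits.
Transmission delay per hop = L/R = 4096/43700000 = 0.09373 ms; 5 hops → 0.46865 ms.
Propagation delays (d/s per hop): 1.86667, 1.69333, 1.80333, 3.3, 1.83 ms; sum = 10.4933 ms.
End-to-end = 11.0 ms.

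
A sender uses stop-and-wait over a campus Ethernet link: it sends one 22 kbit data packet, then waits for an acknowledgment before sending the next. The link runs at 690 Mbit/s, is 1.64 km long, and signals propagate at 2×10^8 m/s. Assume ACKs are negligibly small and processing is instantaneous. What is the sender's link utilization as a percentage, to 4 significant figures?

66.03 %

t_tx = L/R = 22000/690000000 = 3.18841e-05 s.
t_prop = 1640/200000000 = 8.2e-06 s; RTT = 1.64e-05 s.
Cycle = t_tx + RTT = 4.82841e-05 s.
Utilization = t_tx / cycle = 3.18841e-05/4.82841e-05 = 66.03 %.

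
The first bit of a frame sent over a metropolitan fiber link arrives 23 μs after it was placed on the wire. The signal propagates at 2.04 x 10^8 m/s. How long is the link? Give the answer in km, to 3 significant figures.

4.69 km

d = s × t_prop = 204000000 × 2.3e-05 = 4.69 km.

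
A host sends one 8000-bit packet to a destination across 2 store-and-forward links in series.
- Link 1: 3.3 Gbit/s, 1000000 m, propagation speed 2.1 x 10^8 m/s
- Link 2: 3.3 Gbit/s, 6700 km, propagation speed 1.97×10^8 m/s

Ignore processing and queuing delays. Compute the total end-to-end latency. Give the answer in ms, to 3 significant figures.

Transmission delay per hop = L/R = 8000/3300000000 = 0.00242424 ms; 2 hops → 0.00484848 ms.
Propagation delays (d/s per hop): 4.7619, 34.0102 ms; sum = 38.7721 ms.
End-to-end = 38.8 ms.

38.8 ms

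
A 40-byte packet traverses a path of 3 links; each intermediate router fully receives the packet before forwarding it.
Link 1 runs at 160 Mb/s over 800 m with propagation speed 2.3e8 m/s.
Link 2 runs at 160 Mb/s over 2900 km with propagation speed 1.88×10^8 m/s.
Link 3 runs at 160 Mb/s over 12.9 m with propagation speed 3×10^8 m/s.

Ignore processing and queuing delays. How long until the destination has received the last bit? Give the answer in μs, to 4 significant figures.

15440 μs

L = 40 × 8 = 320 bits.
Transmission delay per hop = L/R = 320/160000000 = 2 μs; 3 hops → 6 μs.
Propagation delays (d/s per hop): 3.47826, 15425.5, 0.043 μs; sum = 15429.1 μs.
End-to-end = 15440 μs.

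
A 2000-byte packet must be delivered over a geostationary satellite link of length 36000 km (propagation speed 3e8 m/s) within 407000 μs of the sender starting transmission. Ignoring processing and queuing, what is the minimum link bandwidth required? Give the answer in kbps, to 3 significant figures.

L = 16000 bits.
Propagation delay = 36000000 / 300000000 = 120000 μs.
Transmission budget = 407000 − 120000 = 287000 μs.
R ≥ L / t_tx = 16000 bits / 0.287 s = 55.7 kbps.

55.7 kbps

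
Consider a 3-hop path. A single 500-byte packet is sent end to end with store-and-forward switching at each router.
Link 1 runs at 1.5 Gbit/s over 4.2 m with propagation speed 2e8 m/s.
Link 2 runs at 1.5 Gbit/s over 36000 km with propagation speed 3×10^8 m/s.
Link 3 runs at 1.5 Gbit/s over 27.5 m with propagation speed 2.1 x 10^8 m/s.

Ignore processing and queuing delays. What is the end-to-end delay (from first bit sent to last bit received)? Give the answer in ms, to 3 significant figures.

120 ms

L = 500 × 8 = 4000 bits.
Transmission delay per hop = L/R = 4000/1500000000 = 0.00266667 ms; 3 hops → 0.008 ms.
Propagation delays (d/s per hop): 2.1e-05, 120, 0.000130952 ms; sum = 120 ms.
End-to-end = 120 ms.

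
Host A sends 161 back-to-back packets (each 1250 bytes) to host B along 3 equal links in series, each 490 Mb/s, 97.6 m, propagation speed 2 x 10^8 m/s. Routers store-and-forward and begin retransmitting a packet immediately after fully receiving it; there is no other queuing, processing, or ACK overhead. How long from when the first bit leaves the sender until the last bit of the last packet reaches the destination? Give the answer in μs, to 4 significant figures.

Per-hop transmission t_tx = L/R = 10000/490000000 = 20.4082 μs.
Per-hop propagation t_prop = 97.6/200000000 = 0.488 μs.
Pipeline fill: first packet needs 3·t_tx to clear all hops; remaining 160 packets each add one t_tx.
Total = (3+161-1)·t_tx + 3·t_prop = 163·20.4082 + 3·0.488 = 3328 μs.

3328 μs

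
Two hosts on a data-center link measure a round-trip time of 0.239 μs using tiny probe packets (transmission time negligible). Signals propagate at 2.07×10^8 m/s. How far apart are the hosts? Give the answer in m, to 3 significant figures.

24.7 m

One-way propagation = RTT/2 = 0.1195 μs.
d = s × t = 2.07e+08 × 1.195e-07 = 24.7 m.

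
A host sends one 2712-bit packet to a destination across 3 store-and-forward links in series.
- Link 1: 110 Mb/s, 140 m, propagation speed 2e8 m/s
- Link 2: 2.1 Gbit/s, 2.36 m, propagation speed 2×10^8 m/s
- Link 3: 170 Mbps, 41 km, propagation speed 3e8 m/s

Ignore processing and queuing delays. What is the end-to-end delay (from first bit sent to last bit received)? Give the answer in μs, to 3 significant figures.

Transmission delays (L/R per hop): 24.6545, 1.29143, 15.9529 μs; sum = 41.8989 μs.
Propagation delays (d/s per hop): 0.7, 0.0118, 136.667 μs; sum = 137.378 μs.
End-to-end = 179 μs.

179 μs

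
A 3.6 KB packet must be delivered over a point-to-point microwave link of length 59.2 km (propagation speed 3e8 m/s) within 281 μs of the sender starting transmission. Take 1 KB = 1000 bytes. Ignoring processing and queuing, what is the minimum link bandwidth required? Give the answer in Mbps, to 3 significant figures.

344 Mbps

L = 28800 bits.
Propagation delay = 59200 / 300000000 = 197.333 μs.
Transmission budget = 281 − 197.333 = 83.6667 μs.
R ≥ L / t_tx = 28800 bits / 8.36667e-05 s = 344 Mbps.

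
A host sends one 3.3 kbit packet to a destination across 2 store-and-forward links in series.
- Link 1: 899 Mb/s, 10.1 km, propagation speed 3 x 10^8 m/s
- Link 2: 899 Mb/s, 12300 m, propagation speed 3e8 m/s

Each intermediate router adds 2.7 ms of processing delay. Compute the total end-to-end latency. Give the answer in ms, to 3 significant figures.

L = 3300 bits.
Transmission delay per hop = L/R = 3300/899000000 = 0.00367075 ms; 2 hops → 0.00734149 ms.
Propagation delays (d/s per hop): 0.0336667, 0.041 ms; sum = 0.0746667 ms.
Processing at 1 router(s): 1 × 2.7 ms = 2.7 ms.
End-to-end = 2.78 ms.

2.78 ms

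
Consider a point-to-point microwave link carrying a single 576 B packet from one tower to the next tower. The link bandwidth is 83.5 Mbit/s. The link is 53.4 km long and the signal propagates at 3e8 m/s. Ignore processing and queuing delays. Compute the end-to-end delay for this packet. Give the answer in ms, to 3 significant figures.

L = 576 × 8 = 4608 bits.
Transmission delay = L/R = 4608 / 83500000 = 0.0551856 ms.
Propagation delay = d/s = 53400 m / 300000000 m/s = 0.178 ms.
Total = 0.233 ms.

0.233 ms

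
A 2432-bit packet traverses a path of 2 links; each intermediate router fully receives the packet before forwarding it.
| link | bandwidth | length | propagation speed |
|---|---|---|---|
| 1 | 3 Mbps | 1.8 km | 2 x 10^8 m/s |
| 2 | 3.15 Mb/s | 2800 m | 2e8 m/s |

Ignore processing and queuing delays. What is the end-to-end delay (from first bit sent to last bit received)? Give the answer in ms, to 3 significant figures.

Transmission delays (L/R per hop): 0.810667, 0.772063 ms; sum = 1.58273 ms.
Propagation delays (d/s per hop): 0.009, 0.014 ms; sum = 0.023 ms.
End-to-end = 1.61 ms.

1.61 ms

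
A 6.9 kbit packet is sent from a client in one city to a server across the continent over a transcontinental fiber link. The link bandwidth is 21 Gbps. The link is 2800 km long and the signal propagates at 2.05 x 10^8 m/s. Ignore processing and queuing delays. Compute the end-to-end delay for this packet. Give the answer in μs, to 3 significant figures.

13700 μs

L = 6900 bits.
Transmission delay = L/R = 6900 / 21000000000 = 0.328571 μs.
Propagation delay = d/s = 2800000 m / 2.05e+08 m/s = 13658.5 μs.
Total = 13700 μs.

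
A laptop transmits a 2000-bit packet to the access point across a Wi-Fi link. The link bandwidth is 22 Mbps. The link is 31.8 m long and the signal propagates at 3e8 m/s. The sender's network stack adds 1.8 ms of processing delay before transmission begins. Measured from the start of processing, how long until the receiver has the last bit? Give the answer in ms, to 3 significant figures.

1.89 ms

Transmission delay = L/R = 2000 / 22000000 = 0.0909091 ms.
Propagation delay = d/s = 31.8 m / 300000000 m/s = 0.000106 ms.
Plus processing delay 1.8 ms = 1.8 ms.
Total = 1.89 ms.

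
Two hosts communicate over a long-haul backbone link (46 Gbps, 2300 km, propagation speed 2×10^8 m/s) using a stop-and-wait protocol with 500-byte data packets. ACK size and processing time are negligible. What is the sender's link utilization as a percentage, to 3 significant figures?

0.000378 %

t_tx = L/R = 4000/46000000000 = 8.69565e-08 s.
t_prop = 2300000/200000000 = 0.0115 s; RTT = 0.023 s.
Cycle = t_tx + RTT = 0.0230001 s.
Utilization = t_tx / cycle = 8.69565e-08/0.0230001 = 0.000378 %.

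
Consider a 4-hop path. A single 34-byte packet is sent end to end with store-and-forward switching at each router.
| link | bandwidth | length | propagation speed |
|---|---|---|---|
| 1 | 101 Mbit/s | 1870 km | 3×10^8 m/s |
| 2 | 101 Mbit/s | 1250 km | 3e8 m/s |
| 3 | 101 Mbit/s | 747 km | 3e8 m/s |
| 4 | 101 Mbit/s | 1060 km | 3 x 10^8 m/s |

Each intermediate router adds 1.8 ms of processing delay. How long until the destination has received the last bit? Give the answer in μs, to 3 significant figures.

L = 34 × 8 = 272 bits.
Transmission delay per hop = L/R = 272/101000000 = 2.69307 μs; 4 hops → 10.7723 μs.
Propagation delays (d/s per hop): 6233.33, 4166.67, 2490, 3533.33 μs; sum = 16423.3 μs.
Processing at 3 router(s): 3 × 1.8 ms = 5400 μs.
End-to-end = 21800 μs.

21800 μs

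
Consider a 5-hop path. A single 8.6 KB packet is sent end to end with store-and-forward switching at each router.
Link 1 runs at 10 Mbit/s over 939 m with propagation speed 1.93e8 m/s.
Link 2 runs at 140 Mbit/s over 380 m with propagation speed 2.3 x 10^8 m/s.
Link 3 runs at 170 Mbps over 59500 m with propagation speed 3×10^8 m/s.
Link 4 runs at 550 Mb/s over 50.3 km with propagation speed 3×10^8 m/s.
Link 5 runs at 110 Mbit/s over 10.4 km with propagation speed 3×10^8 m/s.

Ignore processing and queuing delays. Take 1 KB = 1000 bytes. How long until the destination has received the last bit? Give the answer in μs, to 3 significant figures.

L = 68800 bits.
Transmission delays (L/R per hop): 6880, 491.429, 404.706, 125.091, 625.455 μs; sum = 8526.68 μs.
Propagation delays (d/s per hop): 4.86528, 1.65217, 198.333, 167.667, 34.6667 μs; sum = 407.184 μs.
End-to-end = 8930 μs.

8930 μs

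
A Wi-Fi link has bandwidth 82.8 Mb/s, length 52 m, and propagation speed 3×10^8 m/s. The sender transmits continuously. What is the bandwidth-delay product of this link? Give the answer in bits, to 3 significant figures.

Propagation delay = 52 / 300000000 = 1.73333e-07 s.
BDP = R × t_prop = 82800000 × 1.73333e-07 = 14.352 bits.

14.4 bits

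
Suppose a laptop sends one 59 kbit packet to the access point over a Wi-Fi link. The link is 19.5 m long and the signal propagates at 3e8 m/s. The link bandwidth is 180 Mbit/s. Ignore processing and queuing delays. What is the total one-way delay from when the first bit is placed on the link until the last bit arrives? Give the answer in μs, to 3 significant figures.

328 μs

L = 59000 bits.
Transmission delay = L/R = 59000 / 180000000 = 327.778 μs.
Propagation delay = d/s = 19.5 m / 300000000 m/s = 0.065 μs.
Total = 328 μs.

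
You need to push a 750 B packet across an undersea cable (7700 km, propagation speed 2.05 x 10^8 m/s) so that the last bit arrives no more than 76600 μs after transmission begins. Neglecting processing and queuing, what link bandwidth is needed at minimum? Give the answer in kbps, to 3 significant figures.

L = 6000 bits.
Propagation delay = 7700000 / 2.05e+08 = 37561 μs.
Transmission budget = 76600 − 37561 = 39039 μs.
R ≥ L / t_tx = 6000 bits / 0.039039 s = 154 kbps.

154 kbps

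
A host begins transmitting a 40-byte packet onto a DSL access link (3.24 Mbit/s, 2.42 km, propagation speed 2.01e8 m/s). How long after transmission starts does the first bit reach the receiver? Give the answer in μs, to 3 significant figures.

First bit experiences only propagation delay: d/s = 2420/2.01e+08 = 12.0 μs.

12.0 μs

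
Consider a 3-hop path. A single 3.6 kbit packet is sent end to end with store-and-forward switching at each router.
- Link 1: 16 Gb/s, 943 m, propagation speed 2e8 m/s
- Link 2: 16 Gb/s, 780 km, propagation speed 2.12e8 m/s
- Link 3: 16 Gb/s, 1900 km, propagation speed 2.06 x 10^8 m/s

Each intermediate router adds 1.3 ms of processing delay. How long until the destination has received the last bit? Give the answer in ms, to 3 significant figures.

L = 3600 bits.
Transmission delay per hop = L/R = 3600/16000000000 = 0.000225 ms; 3 hops → 0.000675 ms.
Propagation delays (d/s per hop): 0.004715, 3.67925, 9.2233 ms; sum = 12.9073 ms.
Processing at 2 router(s): 2 × 1.3 ms = 2.6 ms.
End-to-end = 15.5 ms.

15.5 ms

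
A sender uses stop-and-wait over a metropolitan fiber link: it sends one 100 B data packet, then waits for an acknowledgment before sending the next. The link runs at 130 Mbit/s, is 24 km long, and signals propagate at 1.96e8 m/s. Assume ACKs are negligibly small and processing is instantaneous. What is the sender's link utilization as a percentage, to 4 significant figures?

2.451 %

t_tx = L/R = 800/130000000 = 6.15385e-06 s.
t_prop = 24000/196000000 = 0.000122449 s; RTT = 0.000244898 s.
Cycle = t_tx + RTT = 0.000251052 s.
Utilization = t_tx / cycle = 6.15385e-06/0.000251052 = 2.451 %.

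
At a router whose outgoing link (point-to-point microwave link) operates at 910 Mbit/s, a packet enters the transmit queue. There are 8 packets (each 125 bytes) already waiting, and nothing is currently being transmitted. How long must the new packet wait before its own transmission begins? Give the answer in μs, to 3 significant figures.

8.79 μs

Each queued packet: L/R = 1000/910000000 = 1.0989 μs.
8 queued → 8.79121 μs.
Queuing delay = 8.79 μs.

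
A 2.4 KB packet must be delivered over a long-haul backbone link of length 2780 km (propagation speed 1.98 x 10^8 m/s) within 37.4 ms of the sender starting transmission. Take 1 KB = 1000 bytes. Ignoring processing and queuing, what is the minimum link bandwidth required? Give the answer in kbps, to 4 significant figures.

821.9 kbps

L = 19200 bits.
Propagation delay = 2780000 / 198000000 = 14.0404 ms.
Transmission budget = 37.4 − 14.0404 = 23.3596 ms.
R ≥ L / t_tx = 19200 bits / 0.0233596 s = 821.9 kbps.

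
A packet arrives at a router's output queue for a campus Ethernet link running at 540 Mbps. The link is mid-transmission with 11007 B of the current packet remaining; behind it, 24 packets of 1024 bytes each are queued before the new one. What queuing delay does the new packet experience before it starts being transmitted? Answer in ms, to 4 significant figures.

0.5272 ms

Each queued packet: L/R = 8192/540000000 = 0.0151704 ms.
24 queued → 0.364089 ms.
Plus remaining 88056 bits of current packet: 0.163067 ms.
Queuing delay = 0.5272 ms.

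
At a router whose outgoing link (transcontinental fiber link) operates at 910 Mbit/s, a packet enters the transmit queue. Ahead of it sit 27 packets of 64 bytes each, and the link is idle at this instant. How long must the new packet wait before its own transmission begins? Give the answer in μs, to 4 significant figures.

Each queued packet: L/R = 512/910000000 = 0.562637 μs.
27 queued → 15.1912 μs.
Queuing delay = 15.19 μs.

15.19 μs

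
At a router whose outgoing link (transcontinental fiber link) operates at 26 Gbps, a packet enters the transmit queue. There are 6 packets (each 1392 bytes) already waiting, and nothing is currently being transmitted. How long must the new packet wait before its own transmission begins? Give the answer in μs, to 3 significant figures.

Each queued packet: L/R = 11136/26000000000 = 0.428308 μs.
6 queued → 2.56985 μs.
Queuing delay = 2.57 μs.

2.57 μs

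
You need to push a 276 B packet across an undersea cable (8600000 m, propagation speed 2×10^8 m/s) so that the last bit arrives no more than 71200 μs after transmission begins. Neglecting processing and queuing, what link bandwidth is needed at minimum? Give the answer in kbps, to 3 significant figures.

L = 2208 bits.
Propagation delay = 8600000 / 200000000 = 43000 μs.
Transmission budget = 71200 − 43000 = 28200 μs.
R ≥ L / t_tx = 2208 bits / 0.0282 s = 78.3 kbps.

78.3 kbps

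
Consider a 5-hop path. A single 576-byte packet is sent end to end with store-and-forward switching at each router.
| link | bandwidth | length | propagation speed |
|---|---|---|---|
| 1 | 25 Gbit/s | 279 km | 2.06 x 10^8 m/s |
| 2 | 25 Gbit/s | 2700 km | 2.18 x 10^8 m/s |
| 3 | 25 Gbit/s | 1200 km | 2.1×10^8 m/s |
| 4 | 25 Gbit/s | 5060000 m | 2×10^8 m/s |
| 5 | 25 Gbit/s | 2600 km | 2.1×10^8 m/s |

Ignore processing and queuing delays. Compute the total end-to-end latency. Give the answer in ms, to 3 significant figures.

57.1 ms

L = 576 × 8 = 4608 bits.
Transmission delay per hop = L/R = 4608/25000000000 = 0.00018432 ms; 5 hops → 0.0009216 ms.
Propagation delays (d/s per hop): 1.35437, 12.3853, 5.71429, 25.3, 12.381 ms; sum = 57.1349 ms.
End-to-end = 57.1 ms.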